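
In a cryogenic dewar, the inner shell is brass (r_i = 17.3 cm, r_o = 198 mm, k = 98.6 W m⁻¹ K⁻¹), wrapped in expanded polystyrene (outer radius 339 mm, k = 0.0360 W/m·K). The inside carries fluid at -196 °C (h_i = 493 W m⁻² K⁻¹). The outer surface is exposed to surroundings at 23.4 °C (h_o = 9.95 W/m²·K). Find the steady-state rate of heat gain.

Q = 46.5 W

Resistance network (inner→outer):
  R_conv,in = 1/(4πr²h) = 1/(4π·0.173²·493) = 0.005393 K/W
  R_brass = (1/0.173 − 1/0.198)/(4πk) = 0.7298/(4π·98.6) = 5.890×10^-4 K/W
  R_expanded polystyrene = (1/0.198 − 1/0.339)/(4πk) = 2.101/(4π·0.0360) = 4.643 K/W
  R_conv,out = 1/(4πr²h) = 1/(4π·0.339²·9.95) = 0.06959 K/W
ΣR = 0.005393 + 5.890×10^-4 + 4.643 + 0.06959 = 4.719 K/W
Q = ΔT/ΣR = (-196 °C − 23.4 °C)/4.719 = -46.5 W
(Negative Q ⇒ heat flows inward; heat gain = 46.5 W.)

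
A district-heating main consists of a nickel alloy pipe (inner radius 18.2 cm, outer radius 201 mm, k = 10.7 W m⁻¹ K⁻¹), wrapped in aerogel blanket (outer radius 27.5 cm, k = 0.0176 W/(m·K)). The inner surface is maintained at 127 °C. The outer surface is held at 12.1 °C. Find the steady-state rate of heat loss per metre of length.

Q' = 40.5 W/m

Treat each layer as a resistance in series:
  R'_nickel alloy = ln(0.201/0.182)/(2πk) = 0.09930/(2π·10.7) = 0.001477 m·K/W
  R'_aerogel blanket = ln(0.275/0.201)/(2πk) = 0.3135/(2π·0.0176) = 2.835 m·K/W
ΣR = 0.001477 + 2.835 = 2.836 m·K/W
Q' = ΔT/ΣR = (127 °C − 12.1 °C)/2.836 = 40.5 W/m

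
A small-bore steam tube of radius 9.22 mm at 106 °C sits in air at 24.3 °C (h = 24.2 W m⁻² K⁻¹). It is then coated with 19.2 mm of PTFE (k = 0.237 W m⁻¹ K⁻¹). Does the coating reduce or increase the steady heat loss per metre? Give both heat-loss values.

reduces: 115 → 82.7 W/m

Critical radius for a cylinder: r_cr = k/h = 0.00979 m = 0.979 cm.
Outer radius after coating: r₂ = 0.00922 + 0.0192 = 0.02842 m.
r₁ < r_cr < r₂: heat loss rises to a maximum at r_cr then falls. Whether the coating helps depends on whether Q(r₂) has dropped back below Q(r₁).
Bare: R = 1/(2πr₁h) = 0.7133 m·K/W; Q = 81.7/0.7133 = 115 W/m.
Coated: R = R_cond + R_conv = 0.9874 m·K/W; Q = 81.7/0.9874 = 82.7 W/m.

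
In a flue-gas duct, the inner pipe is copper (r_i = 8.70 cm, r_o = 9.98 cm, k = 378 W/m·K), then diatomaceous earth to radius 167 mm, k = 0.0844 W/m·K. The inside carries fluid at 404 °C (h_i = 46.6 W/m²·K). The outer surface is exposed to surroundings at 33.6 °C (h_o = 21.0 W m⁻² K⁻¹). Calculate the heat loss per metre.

Resistance network (inner→outer):
  R'_conv,in = 1/(2πr h) = 1/(2π·0.0870·46.6) = 0.03926 m·K/W
  R'_copper = ln(0.0998/0.0870)/(2πk) = 0.1373/(2π·378) = 5.779×10^-5 m·K/W
  R'_diatomaceous earth = ln(0.167/0.0998)/(2πk) = 0.5148/(2π·0.0844) = 0.9708 m·K/W
  R'_conv,out = 1/(2πr h) = 1/(2π·0.167·21.0) = 0.04538 m·K/W
ΣR = 0.03926 + 5.779×10^-5 + 0.9708 + 0.04538 = 1.055 m·K/W
Q' = ΔT/ΣR = (404 °C − 33.6 °C)/1.055 = 351 W/m

Q' = 351 W/m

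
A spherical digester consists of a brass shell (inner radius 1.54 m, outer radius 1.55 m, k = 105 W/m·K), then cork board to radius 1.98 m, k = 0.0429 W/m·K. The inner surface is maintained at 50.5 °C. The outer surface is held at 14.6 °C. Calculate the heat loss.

Resistance network (inner→outer):
  R_brass = (1/1.54 − 1/1.55)/(4πk) = 0.004189/(4π·105) = 3.175×10^-6 K/W
  R_cork board = (1/1.55 − 1/1.98)/(4πk) = 0.1401/(4π·0.0429) = 0.2599 K/W
ΣR = 3.175×10^-6 + 0.2599 = 0.2599 K/W
Q = ΔT/ΣR = (50.5 °C − 14.6 °C)/0.2599 = 138 W

Q = 138 W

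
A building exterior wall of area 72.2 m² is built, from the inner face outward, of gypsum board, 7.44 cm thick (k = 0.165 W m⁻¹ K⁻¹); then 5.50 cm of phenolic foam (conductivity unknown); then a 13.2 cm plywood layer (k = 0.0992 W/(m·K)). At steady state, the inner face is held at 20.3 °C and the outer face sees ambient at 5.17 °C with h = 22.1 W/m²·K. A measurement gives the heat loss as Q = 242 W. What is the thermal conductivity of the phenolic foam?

ΣR = ΔT/Q = |20.3 − 5.17|/242 = 0.06252 K/W
Known resistances:
  R_gypsum board = L/(kA) = 0.0744/(0.165·72.2) = 0.006245 K/W
  R_plywood = L/(kA) = 0.132/(0.0992·72.2) = 0.01843 K/W
  R_conv,out = 1/(hA) = 1/(22.1·72.2) = 6.267×10^-4 K/W
R_phenolic foam = ΣR − ΣR_known = 0.06252 − 0.02530 = 0.03722 K/W
L/(kA) = 0.03722 ⇒ k = 0.0550/(0.03722·72.2) = 0.0205 W/m·K

k = 0.0205 W/m·K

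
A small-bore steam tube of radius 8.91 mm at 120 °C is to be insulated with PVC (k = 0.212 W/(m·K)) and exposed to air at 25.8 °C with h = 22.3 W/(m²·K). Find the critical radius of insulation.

r_cr = 0.951 cm

For a cylinder, r_cr = k_ins/h = 0.212/22.3 = 0.00951 m = 0.951 cm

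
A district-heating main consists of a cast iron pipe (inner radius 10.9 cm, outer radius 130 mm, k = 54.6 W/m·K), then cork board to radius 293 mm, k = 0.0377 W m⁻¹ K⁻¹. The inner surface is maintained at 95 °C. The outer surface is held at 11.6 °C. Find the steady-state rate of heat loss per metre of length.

Q' = 24.3 W/m

Series thermal resistances, inner to outer:
  R'_cast iron = ln(0.130/0.109)/(2πk) = 0.1762/(2π·54.6) = 5.136×10^-4 m·K/W
  R'_cork board = ln(0.293/0.130)/(2πk) = 0.8126/(2π·0.0377) = 3.431 m·K/W
ΣR = 5.136×10^-4 + 3.431 = 3.432 m·K/W
Q' = ΔT/ΣR = (95 °C − 11.6 °C)/3.432 = 24.3 W/m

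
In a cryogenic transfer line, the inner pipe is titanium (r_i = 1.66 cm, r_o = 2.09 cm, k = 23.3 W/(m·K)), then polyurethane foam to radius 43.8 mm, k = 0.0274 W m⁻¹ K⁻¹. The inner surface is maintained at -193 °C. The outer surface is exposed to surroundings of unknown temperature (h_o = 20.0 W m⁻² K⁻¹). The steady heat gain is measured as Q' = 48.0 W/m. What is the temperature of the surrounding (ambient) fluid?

Series resistances:
  R'_titanium = ln(0.0209/0.0166)/(2πk) = 0.2303/(2π·23.3) = 0.001573 m·K/W
  R'_polyurethane foam = ln(0.0438/0.0209)/(2πk) = 0.7399/(2π·0.0274) = 4.298 m·K/W
  R'_conv,out = 1/(2πr h) = 1/(2π·0.0438·20.0) = 0.1817 m·K/W
ΣR = 4.481 m·K/W
ΔT = Q'·ΣR = 48.0 × 4.481 = 215.1 K
Heat flows inward, so T_out = T_in + ΔT = -193 + 215.1 = 22.1 °C

T_out = 22.1 °C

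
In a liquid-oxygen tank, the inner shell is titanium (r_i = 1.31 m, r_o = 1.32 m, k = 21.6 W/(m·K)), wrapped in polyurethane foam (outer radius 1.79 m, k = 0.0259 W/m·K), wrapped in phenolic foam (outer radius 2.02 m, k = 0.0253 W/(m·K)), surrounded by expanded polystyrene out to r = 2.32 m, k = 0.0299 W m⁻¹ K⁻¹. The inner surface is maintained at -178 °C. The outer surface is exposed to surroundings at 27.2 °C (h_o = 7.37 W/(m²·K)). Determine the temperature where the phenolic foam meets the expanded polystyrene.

Treat each layer as a resistance in series:
  R_titanium = (1/1.31 − 1/1.32)/(4πk) = 0.005783/(4π·21.6) = 2.131×10^-5 K/W
  R_polyurethane foam = (1/1.32 − 1/1.79)/(4πk) = 0.1989/(4π·0.0259) = 0.6112 K/W
  R_phenolic foam = (1/1.79 − 1/2.02)/(4πk) = 0.06361/(4π·0.0253) = 0.2001 K/W
  R_expanded polystyrene = (1/2.02 − 1/2.32)/(4πk) = 0.06402/(4π·0.0299) = 0.1704 K/W
  R_conv,out = 1/(4πr²h) = 1/(4π·2.32²·7.37) = 0.002006 K/W
ΣR = 2.131×10^-5 + 0.6112 + 0.2001 + 0.1704 + 0.002006 = 0.9837 K/W
Q = ΔT/ΣR = (-178 °C − 27.2 °C)/0.9837 = -208.6 W
From the inner boundary to the phenolic foam/expanded polystyrene interface, ΣR_partial = 0.8113 K/W.
T_interface = T_in − Q·ΣR_partial = -178 °C − (-208.6)(0.8113) = -8.8 °C

T = -8.8 °C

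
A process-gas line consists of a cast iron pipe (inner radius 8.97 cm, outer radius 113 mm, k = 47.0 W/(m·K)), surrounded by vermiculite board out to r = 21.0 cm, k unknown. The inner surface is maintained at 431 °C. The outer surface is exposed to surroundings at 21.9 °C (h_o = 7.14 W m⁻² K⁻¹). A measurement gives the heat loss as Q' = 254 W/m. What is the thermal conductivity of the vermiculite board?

k = 0.0656 W/m·K

ΣR = ΔT/Q' = |431 − 21.9|/254 = 1.611 m·K/W
Known resistances:
  R'_cast iron = ln(0.113/0.0897)/(2πk) = 0.2309/(2π·47.0) = 7.819×10^-4 m·K/W
  R'_conv,out = 1/(2πr h) = 1/(2π·0.210·7.14) = 0.1061 m·K/W
R_vermiculite board = ΣR − ΣR_known = 1.611 − 0.1069 = 1.504 m·K/W
ln(r₂/r₁)/(2πk) = 1.504 ⇒ k = 0.6197/(2π·1.504) = 0.0656 W/m·K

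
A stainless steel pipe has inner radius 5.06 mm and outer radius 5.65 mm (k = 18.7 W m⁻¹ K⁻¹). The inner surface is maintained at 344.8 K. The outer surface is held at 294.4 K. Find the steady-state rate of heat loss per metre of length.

Q' = 2πk·ΔT/ln(r₂/r₁) = 2π × 18.7 × 50.4 / ln(0.00565/0.00506) = 53700 W/m

Q' = 53.7 kW/m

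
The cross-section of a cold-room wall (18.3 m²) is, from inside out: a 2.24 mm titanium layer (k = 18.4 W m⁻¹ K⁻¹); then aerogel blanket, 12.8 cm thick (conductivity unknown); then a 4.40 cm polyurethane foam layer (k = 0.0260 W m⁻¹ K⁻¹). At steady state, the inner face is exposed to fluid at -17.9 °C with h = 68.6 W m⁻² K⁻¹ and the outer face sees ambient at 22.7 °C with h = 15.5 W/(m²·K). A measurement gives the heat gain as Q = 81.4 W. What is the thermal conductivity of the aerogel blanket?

k = 0.0174 W/m·K

ΣR = ΔT/Q = |-17.9 − 22.7|/81.4 = 0.4988 K/W
Known resistances:
  R_conv,in = 1/(hA) = 1/(68.6·18.3) = 7.966×10^-4 K/W
  R_titanium = L/(kA) = 0.00224/(18.4·18.3) = 6.652×10^-6 K/W
  R_polyurethane foam = L/(kA) = 0.0440/(0.0260·18.3) = 0.09248 K/W
  R_conv,out = 1/(hA) = 1/(15.5·18.3) = 0.003525 K/W
R_aerogel blanket = ΣR − ΣR_known = 0.4988 − 0.09681 = 0.4020 K/W
L/(kA) = 0.4020 ⇒ k = 0.128/(0.4020·18.3) = 0.0174 W/m·K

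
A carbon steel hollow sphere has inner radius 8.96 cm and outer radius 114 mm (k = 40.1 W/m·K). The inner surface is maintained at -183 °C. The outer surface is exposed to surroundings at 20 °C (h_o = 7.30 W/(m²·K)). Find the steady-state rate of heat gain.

Q = 241 W

Series thermal resistances, inner to outer:
  R_carbon steel = (1/0.0896 − 1/0.114)/(4πk) = 2.389/(4π·40.1) = 0.004740 K/W
  R_conv,out = 1/(4πr²h) = 1/(4π·0.114²·7.30) = 0.8388 K/W
ΣR = 0.004740 + 0.8388 = 0.8435 K/W
Q = ΔT/ΣR = (-183 °C − 20 °C)/0.8435 = -241 W
(Negative Q ⇒ heat flows inward; heat gain = 241 W.)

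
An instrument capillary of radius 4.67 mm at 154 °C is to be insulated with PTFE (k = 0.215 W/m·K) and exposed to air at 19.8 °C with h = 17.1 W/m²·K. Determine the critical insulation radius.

For a cylinder, r_cr = k_ins/h = 0.215/17.1 = 0.0126 m = 1.26 cm

r_cr = 1.26 cm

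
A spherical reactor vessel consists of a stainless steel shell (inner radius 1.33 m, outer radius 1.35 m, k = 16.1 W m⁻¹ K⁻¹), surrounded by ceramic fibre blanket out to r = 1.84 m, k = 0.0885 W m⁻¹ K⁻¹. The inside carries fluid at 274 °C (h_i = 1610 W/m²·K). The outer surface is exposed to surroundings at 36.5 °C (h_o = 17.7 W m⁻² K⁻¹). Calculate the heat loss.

Q = 1330 W

Series thermal resistances, inner to outer:
  R_conv,in = 1/(4πr²h) = 1/(4π·1.33²·1610) = 2.794×10^-5 K/W
  R_stainless steel = (1/1.33 − 1/1.35)/(4πk) = 0.01114/(4π·16.1) = 5.506×10^-5 K/W
  R_ceramic fibre blanket = (1/1.35 − 1/1.84)/(4πk) = 0.1973/(4π·0.0885) = 0.1774 K/W
  R_conv,out = 1/(4πr²h) = 1/(4π·1.84²·17.7) = 0.001328 K/W
ΣR = 2.794×10^-5 + 5.506×10^-5 + 0.1774 + 0.001328 = 0.1788 K/W
Q = ΔT/ΣR = (274 °C − 36.5 °C)/0.1788 = 1330 W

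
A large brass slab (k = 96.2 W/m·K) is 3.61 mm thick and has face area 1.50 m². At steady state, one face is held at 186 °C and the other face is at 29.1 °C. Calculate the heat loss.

Q = 6270 kW

Q = kA·ΔT/L = 96.2 × 1.50 × |186 °C − 29.1 °C| / 0.00361 = 6.27×10^6 W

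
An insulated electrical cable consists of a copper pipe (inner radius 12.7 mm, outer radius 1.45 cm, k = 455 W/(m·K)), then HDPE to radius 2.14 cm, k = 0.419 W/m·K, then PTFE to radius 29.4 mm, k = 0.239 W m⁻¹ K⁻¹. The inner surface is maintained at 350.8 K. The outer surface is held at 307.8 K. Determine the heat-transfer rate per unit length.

Resistance network (inner→outer):
  R'_copper = ln(0.0145/0.0127)/(2πk) = 0.1325/(2π·455) = 4.636×10^-5 m·K/W
  R'_HDPE = ln(0.0214/0.0145)/(2πk) = 0.3892/(2π·0.419) = 0.1479 m·K/W
  R'_PTFE = ln(0.0294/0.0214)/(2πk) = 0.3176/(2π·0.239) = 0.2115 m·K/W
ΣR = 4.636×10^-5 + 0.1479 + 0.2115 = 0.3594 m·K/W
Q' = ΔT/ΣR = (350.8 K − 307.8 K)/0.3594 = 120 W/m

Q' = 120 W/m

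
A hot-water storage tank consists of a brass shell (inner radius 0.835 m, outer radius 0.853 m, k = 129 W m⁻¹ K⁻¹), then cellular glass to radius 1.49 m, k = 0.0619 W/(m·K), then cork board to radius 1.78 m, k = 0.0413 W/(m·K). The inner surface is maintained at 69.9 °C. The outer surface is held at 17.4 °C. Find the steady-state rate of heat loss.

Q = 61.4 W

Treat each layer as a resistance in series:
  R_brass = (1/0.835 − 1/0.853)/(4πk) = 0.02527/(4π·129) = 1.559×10^-5 K/W
  R_cellular glass = (1/0.853 − 1/1.49)/(4πk) = 0.5012/(4π·0.0619) = 0.6443 K/W
  R_cork board = (1/1.49 − 1/1.78)/(4πk) = 0.1093/(4π·0.0413) = 0.2107 K/W
ΣR = 1.559×10^-5 + 0.6443 + 0.2107 = 0.8550 K/W
Q = ΔT/ΣR = (69.9 °C − 17.4 °C)/0.8550 = 61.4 W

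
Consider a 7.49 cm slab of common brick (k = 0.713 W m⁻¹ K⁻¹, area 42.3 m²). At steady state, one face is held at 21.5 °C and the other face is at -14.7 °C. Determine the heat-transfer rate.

Q = kA·ΔT/L = 0.713 × 42.3 × |21.5 °C − -14.7 °C| / 0.0749 = 14600 W

Q = 14.6 kW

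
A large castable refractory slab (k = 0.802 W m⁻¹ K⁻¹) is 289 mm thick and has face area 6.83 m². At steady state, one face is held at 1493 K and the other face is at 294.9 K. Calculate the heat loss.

Q = 22700 W

Q = kA·ΔT/L = 0.802 × 6.83 × |1493 K − 294.9 K| / 0.289 = 22700 W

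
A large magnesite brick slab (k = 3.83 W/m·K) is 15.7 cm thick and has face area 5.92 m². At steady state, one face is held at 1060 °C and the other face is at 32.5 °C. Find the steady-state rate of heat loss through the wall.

Q = kA·ΔT/L = 3.83 × 5.92 × |1060 °C − 32.5 °C| / 0.157 = 1.48×10^5 W

Q = 148 kW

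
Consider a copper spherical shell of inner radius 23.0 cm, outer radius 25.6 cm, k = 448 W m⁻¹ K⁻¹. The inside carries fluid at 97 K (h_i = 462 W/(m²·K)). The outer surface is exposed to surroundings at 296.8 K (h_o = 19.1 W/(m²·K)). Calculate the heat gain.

Treat each layer as a resistance in series:
  R_conv,in = 1/(4πr²h) = 1/(4π·0.230²·462) = 0.003256 K/W
  R_copper = (1/0.230 − 1/0.256)/(4πk) = 0.4416/(4π·448) = 7.844×10^-5 K/W
  R_conv,out = 1/(4πr²h) = 1/(4π·0.256²·19.1) = 0.06357 K/W
ΣR = 0.003256 + 7.844×10^-5 + 0.06357 = 0.06690 K/W
Q = ΔT/ΣR = (97 K − 296.8 K)/0.06690 = -2990 W
(Negative Q ⇒ heat flows inward; heat gain = 2990 W.)

Q = 2.99 kW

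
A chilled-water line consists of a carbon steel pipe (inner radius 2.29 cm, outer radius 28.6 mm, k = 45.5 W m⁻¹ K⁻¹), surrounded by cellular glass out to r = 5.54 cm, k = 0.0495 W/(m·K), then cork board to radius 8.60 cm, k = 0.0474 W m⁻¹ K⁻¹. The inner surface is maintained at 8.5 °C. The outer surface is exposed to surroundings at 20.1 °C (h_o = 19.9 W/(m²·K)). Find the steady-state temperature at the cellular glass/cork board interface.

T = 15.2 °C

Resistance network (inner→outer):
  R'_carbon steel = ln(0.0286/0.0229)/(2πk) = 0.2223/(2π·45.5) = 7.775×10^-4 m·K/W
  R'_cellular glass = ln(0.0554/0.0286)/(2πk) = 0.6612/(2π·0.0495) = 2.126 m·K/W
  R'_cork board = ln(0.0860/0.0554)/(2πk) = 0.4398/(2π·0.0474) = 1.477 m·K/W
  R'_conv,out = 1/(2πr h) = 1/(2π·0.0860·19.9) = 0.09300 m·K/W
ΣR = 7.775×10^-4 + 2.126 + 1.477 + 0.09300 = 3.697 m·K/W
Q' = ΔT/ΣR = (8.5 °C − 20.1 °C)/3.697 = -3.138 W/m
From the inner boundary to the cellular glass/cork board interface, ΣR_partial = 2.127 m·K/W.
T_interface = T_in − Q'·ΣR_partial = 8.5 °C − (-3.138)(2.127) = 15.2 °C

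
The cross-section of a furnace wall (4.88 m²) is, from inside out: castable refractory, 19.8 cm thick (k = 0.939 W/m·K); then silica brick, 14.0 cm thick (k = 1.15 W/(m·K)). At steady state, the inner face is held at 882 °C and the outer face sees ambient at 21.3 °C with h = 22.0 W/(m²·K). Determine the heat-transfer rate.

Q = 11100 W

Treat each layer as a resistance in series:
  R_castable refractory = L/(kA) = 0.198/(0.939·4.88) = 0.04321 K/W
  R_silica brick = L/(kA) = 0.140/(1.15·4.88) = 0.02495 K/W
  R_conv,out = 1/(hA) = 1/(22.0·4.88) = 0.009314 K/W
ΣR = 0.04321 + 0.02495 + 0.009314 = 0.07747 K/W
Q = ΔT/ΣR = (882 °C − 21.3 °C)/0.07747 = 11100 W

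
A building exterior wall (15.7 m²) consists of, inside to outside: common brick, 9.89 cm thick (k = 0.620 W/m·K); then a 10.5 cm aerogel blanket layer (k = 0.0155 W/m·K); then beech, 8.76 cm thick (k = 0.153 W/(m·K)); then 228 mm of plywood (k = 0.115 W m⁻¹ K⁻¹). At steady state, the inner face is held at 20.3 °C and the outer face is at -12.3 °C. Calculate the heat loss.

Q = 53.9 W

Resistance network (inner→outer):
  R_common brick = L/(kA) = 0.0989/(0.620·15.7) = 0.01016 K/W
  R_aerogel blanket = L/(kA) = 0.105/(0.0155·15.7) = 0.4315 K/W
  R_beech = L/(kA) = 0.0876/(0.153·15.7) = 0.03647 K/W
  R_plywood = L/(kA) = 0.228/(0.115·15.7) = 0.1263 K/W
ΣR = 0.01016 + 0.4315 + 0.03647 + 0.1263 = 0.6044 K/W
Q = ΔT/ΣR = (20.3 °C − -12.3 °C)/0.6044 = 53.9 W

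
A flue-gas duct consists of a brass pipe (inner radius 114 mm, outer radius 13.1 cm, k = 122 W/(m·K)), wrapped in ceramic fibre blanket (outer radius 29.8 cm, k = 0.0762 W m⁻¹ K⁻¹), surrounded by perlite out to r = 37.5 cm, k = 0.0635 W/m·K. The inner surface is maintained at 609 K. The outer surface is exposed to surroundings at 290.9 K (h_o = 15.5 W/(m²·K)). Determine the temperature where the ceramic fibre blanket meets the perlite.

Treat each layer as a resistance in series:
  R'_brass = ln(0.131/0.114)/(2πk) = 0.1390/(2π·122) = 1.813×10^-4 m·K/W
  R'_ceramic fibre blanket = ln(0.298/0.131)/(2πk) = 0.8219/(2π·0.0762) = 1.717 m·K/W
  R'_perlite = ln(0.375/0.298)/(2πk) = 0.2298/(2π·0.0635) = 0.5760 m·K/W
  R'_conv,out = 1/(2πr h) = 1/(2π·0.375·15.5) = 0.02738 m·K/W
ΣR = 1.813×10^-4 + 1.717 + 0.5760 + 0.02738 = 2.321 m·K/W
Q' = ΔT/ΣR = (609 K − 290.9 K)/2.321 = 137.1 W/m
From the inner boundary to the ceramic fibre blanket/perlite interface, ΣR_partial = 1.717 m·K/W.
T_interface = T_in − Q'·ΣR_partial = 609 K − (137.1)(1.717) = 374 K

T = 374 K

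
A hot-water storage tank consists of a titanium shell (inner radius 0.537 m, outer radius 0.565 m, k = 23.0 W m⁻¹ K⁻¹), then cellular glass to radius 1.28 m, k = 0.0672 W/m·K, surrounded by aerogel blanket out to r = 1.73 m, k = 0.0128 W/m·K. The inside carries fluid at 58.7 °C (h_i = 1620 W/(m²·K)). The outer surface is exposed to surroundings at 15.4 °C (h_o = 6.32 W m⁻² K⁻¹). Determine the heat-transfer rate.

Series thermal resistances, inner to outer:
  R_conv,in = 1/(4πr²h) = 1/(4π·0.537²·1620) = 1.703×10^-4 K/W
  R_titanium = (1/0.537 − 1/0.565)/(4πk) = 0.09229/(4π·23.0) = 3.193×10^-4 K/W
  R_cellular glass = (1/0.565 − 1/1.28)/(4πk) = 0.9887/(4π·0.0672) = 1.171 K/W
  R_aerogel blanket = (1/1.28 − 1/1.73)/(4πk) = 0.2032/(4π·0.0128) = 1.263 K/W
  R_conv,out = 1/(4πr²h) = 1/(4π·1.73²·6.32) = 0.004207 K/W
ΣR = 1.703×10^-4 + 3.193×10^-4 + 1.171 + 1.263 + 0.004207 = 2.439 K/W
Q = ΔT/ΣR = (58.7 °C − 15.4 °C)/2.439 = 17.8 W

Q = 17.8 W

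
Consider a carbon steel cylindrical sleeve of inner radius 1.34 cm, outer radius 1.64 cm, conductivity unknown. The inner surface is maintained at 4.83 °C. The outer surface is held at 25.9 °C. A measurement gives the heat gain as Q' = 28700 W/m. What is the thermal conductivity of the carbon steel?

ΣR = ΔT/Q' = |4.83 − 25.9|/28700 = 7.341×10^-4 m·K/W
ln(r₂/r₁)/(2πk) = 7.341×10^-4 ⇒ k = 0.2020/(2π·7.341×10^-4) = 43.8 W/m·K

k = 43.8 W/m·K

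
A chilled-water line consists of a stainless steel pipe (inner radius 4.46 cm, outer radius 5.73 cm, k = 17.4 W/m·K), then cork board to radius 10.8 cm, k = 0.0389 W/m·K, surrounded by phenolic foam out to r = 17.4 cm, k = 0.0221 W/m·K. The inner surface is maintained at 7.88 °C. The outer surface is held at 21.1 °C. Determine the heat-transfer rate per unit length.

Q' = 2.19 W/m

Series thermal resistances, inner to outer:
  R'_stainless steel = ln(0.0573/0.0446)/(2πk) = 0.2506/(2π·17.4) = 0.002292 m·K/W
  R'_cork board = ln(0.108/0.0573)/(2πk) = 0.6338/(2π·0.0389) = 2.593 m·K/W
  R'_phenolic foam = ln(0.174/0.108)/(2πk) = 0.4769/(2π·0.0221) = 3.435 m·K/W
ΣR = 0.002292 + 2.593 + 3.435 = 6.030 m·K/W
Q' = ΔT/ΣR = (7.88 °C − 21.1 °C)/6.030 = -2.19 W/m
(Negative Q' ⇒ heat flows inward; heat gain = 2.19 W/m.)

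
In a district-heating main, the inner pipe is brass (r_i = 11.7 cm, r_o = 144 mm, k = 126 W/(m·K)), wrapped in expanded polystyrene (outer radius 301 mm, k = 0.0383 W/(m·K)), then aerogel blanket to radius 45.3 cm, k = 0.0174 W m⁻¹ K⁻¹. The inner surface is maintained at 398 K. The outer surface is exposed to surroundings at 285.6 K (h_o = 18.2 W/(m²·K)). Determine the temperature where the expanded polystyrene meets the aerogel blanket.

T = 347.5 K

Treat each layer as a resistance in series:
  R'_brass = ln(0.144/0.117)/(2πk) = 0.2076/(2π·126) = 2.623×10^-4 m·K/W
  R'_expanded polystyrene = ln(0.301/0.144)/(2πk) = 0.7373/(2π·0.0383) = 3.064 m·K/W
  R'_aerogel blanket = ln(0.453/0.301)/(2πk) = 0.4088/(2π·0.0174) = 3.739 m·K/W
  R'_conv,out = 1/(2πr h) = 1/(2π·0.453·18.2) = 0.01930 m·K/W
ΣR = 2.623×10^-4 + 3.064 + 3.739 + 0.01930 = 6.823 m·K/W
Q' = ΔT/ΣR = (398 K − 285.6 K)/6.823 = 16.47 W/m
From the inner boundary to the expanded polystyrene/aerogel blanket interface, ΣR_partial = 3.064 m·K/W.
T_interface = T_in − Q'·ΣR_partial = 398 K − (16.47)(3.064) = 347.5 K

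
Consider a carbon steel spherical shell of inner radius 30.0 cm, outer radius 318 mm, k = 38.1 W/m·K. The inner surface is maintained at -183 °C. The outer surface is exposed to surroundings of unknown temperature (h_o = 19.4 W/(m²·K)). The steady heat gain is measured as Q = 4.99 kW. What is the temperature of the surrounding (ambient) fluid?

T_out = 21.4 °C

Series resistances:
  R_carbon steel = (1/0.300 − 1/0.318)/(4πk) = 0.1887/(4π·38.1) = 3.941×10^-4 K/W
  R_conv,out = 1/(4πr²h) = 1/(4π·0.318²·19.4) = 0.04056 K/W
ΣR = 0.04096 K/W
ΔT = Q·ΣR = 4990 × 0.04096 = 204.4 K
Heat flows inward, so T_out = T_in + ΔT = -183 + 204.4 = 21.4 °C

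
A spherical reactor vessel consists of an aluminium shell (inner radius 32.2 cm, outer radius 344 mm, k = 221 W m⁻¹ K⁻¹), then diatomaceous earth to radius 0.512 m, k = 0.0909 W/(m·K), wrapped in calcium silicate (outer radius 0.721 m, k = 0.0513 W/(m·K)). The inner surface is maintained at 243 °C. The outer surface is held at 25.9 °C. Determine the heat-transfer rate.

Q = 127 W

Series thermal resistances, inner to outer:
  R_aluminium = (1/0.322 − 1/0.344)/(4πk) = 0.1986/(4π·221) = 7.152×10^-5 K/W
  R_diatomaceous earth = (1/0.344 − 1/0.512)/(4πk) = 0.9539/(4π·0.0909) = 0.8350 K/W
  R_calcium silicate = (1/0.512 − 1/0.721)/(4πk) = 0.5662/(4π·0.0513) = 0.8782 K/W
ΣR = 7.152×10^-5 + 0.8350 + 0.8782 = 1.713 K/W
Q = ΔT/ΣR = (243 °C − 25.9 °C)/1.713 = 127 W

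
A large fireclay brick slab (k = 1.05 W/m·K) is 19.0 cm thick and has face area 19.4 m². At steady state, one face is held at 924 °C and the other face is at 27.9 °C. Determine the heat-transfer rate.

Q = kA·ΔT/L = 1.05 × 19.4 × |924 °C − 27.9 °C| / 0.190 = 96100 W

Q = 96100 W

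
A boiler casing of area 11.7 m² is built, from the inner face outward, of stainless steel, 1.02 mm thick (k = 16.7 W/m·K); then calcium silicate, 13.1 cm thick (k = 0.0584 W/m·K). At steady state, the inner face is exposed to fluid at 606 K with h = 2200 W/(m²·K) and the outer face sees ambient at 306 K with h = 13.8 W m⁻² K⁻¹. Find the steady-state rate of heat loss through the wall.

Q = 1520 W

Treat each layer as a resistance in series:
  R_conv,in = 1/(hA) = 1/(2200·11.7) = 3.885×10^-5 K/W
  R_stainless steel = L/(kA) = 0.00102/(16.7·11.7) = 5.220×10^-6 K/W
  R_calcium silicate = L/(kA) = 0.131/(0.0584·11.7) = 0.1917 K/W
  R_conv,out = 1/(hA) = 1/(13.8·11.7) = 0.006193 K/W
ΣR = 3.885×10^-5 + 5.220×10^-6 + 0.1917 + 0.006193 = 0.1979 K/W
Q = ΔT/ΣR = (606 K − 306 K)/0.1979 = 1520 W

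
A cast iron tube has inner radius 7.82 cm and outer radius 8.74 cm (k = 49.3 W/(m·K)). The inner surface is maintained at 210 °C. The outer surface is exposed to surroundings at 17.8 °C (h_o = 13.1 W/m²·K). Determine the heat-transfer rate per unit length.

Q' = 1380 W/m

Treat each layer as a resistance in series:
  R'_cast iron = ln(0.0874/0.0782)/(2πk) = 0.1112/(2π·49.3) = 3.591×10^-4 m·K/W
  R'_conv,out = 1/(2πr h) = 1/(2π·0.0874·13.1) = 0.1390 m·K/W
ΣR = 3.591×10^-4 + 0.1390 = 0.1394 m·K/W
Q' = ΔT/ΣR = (210 °C − 17.8 °C)/0.1394 = 1380 W/m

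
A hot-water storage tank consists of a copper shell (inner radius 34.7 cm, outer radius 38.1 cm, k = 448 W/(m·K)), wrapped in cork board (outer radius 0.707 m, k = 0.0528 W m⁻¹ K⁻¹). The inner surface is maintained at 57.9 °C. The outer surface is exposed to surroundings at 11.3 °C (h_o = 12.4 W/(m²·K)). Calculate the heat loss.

Q = 25.4 W

Resistance network (inner→outer):
  R_copper = (1/0.347 − 1/0.381)/(4πk) = 0.2572/(4π·448) = 4.568×10^-5 K/W
  R_cork board = (1/0.381 − 1/0.707)/(4πk) = 1.210/(4π·0.0528) = 1.824 K/W
  R_conv,out = 1/(4πr²h) = 1/(4π·0.707²·12.4) = 0.01284 K/W
ΣR = 4.568×10^-5 + 1.824 + 0.01284 = 1.837 K/W
Q = ΔT/ΣR = (57.9 °C − 11.3 °C)/1.837 = 25.4 W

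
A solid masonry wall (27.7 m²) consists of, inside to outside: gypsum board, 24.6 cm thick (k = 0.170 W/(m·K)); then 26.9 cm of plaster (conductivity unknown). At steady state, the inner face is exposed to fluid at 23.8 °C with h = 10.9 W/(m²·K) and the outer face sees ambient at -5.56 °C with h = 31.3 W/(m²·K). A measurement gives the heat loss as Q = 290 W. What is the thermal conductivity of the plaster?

k = 0.218 W/m·K

ΣR = ΔT/Q = |23.8 − -5.56|/290 = 0.1012 K/W
Known resistances:
  R_conv,in = 1/(hA) = 1/(10.9·27.7) = 0.003312 K/W
  R_gypsum board = L/(kA) = 0.246/(0.170·27.7) = 0.05224 K/W
  R_conv,out = 1/(hA) = 1/(31.3·27.7) = 0.001153 K/W
R_plaster = ΣR − ΣR_known = 0.1012 − 0.05670 = 0.04450 K/W
L/(kA) = 0.04450 ⇒ k = 0.269/(0.04450·27.7) = 0.218 W/m·K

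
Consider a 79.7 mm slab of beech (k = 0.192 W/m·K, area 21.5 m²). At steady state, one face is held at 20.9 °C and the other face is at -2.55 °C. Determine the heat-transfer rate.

Q = 1210 W

Q = kA·ΔT/L = 0.192 × 21.5 × |20.9 °C − -2.55 °C| / 0.0797 = 1210 W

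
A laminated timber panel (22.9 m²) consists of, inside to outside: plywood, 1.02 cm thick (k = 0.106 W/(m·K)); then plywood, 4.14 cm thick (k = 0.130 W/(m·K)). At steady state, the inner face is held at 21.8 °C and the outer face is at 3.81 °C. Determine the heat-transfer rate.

Q = 993 W

Treat each layer as a resistance in series:
  R_plywood = L/(kA) = 0.0102/(0.106·22.9) = 0.004202 K/W
  R_plywood = L/(kA) = 0.0414/(0.130·22.9) = 0.01391 K/W
ΣR = 0.004202 + 0.01391 = 0.01811 K/W
Q = ΔT/ΣR = (21.8 °C − 3.81 °C)/0.01811 = 993 W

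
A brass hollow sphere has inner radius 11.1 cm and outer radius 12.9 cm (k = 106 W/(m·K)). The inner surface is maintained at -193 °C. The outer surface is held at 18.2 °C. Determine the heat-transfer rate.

Q = 4πk·ΔT/(1/r₁ − 1/r₂) = 4π × 106 × 211.2 / (1/0.111 − 1/0.129) = 2.24×10^5 W

Q = 224 kW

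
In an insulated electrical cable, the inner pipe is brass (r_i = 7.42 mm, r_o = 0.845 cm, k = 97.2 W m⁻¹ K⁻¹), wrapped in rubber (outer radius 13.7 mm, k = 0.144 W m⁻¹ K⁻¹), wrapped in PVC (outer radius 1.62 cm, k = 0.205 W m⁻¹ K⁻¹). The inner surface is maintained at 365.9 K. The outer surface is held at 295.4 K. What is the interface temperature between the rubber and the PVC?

Treat each layer as a resistance in series:
  R'_brass = ln(0.00845/0.00742)/(2πk) = 0.1300/(2π·97.2) = 2.128×10^-4 m·K/W
  R'_rubber = ln(0.0137/0.00845)/(2πk) = 0.4832/(2π·0.144) = 0.5341 m·K/W
  R'_PVC = ln(0.0162/0.0137)/(2πk) = 0.1676/(2π·0.205) = 0.1301 m·K/W
ΣR = 2.128×10^-4 + 0.5341 + 0.1301 = 0.6644 m·K/W
Q' = ΔT/ΣR = (365.9 K − 295.4 K)/0.6644 = 106.1 W/m
From the inner boundary to the rubber/PVC interface, ΣR_partial = 0.5343 m·K/W.
T_interface = T_in − Q'·ΣR_partial = 365.9 K − (106.1)(0.5343) = 309.2 K

T = 309.2 K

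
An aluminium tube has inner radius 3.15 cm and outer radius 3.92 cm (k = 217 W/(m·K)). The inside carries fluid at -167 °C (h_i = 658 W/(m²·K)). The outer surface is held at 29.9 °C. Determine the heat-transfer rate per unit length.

Q' = 25.1 kW/m

Resistance network (inner→outer):
  R'_conv,in = 1/(2πr h) = 1/(2π·0.0315·658) = 0.007679 m·K/W
  R'_aluminium = ln(0.0392/0.0315)/(2πk) = 0.2187/(2π·217) = 1.604×10^-4 m·K/W
ΣR = 0.007679 + 1.604×10^-4 = 0.007839 m·K/W
Q' = ΔT/ΣR = (-167 °C − 29.9 °C)/0.007839 = -25100 W/m
(Negative Q' ⇒ heat flows inward; heat gain = 25100 W/m.)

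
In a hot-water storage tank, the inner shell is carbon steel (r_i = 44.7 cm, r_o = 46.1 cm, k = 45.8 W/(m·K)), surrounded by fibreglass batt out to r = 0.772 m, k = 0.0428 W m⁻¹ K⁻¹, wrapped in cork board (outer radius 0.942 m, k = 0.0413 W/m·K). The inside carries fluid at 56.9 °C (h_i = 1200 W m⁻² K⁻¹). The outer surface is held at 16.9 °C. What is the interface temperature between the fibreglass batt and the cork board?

Resistance network (inner→outer):
  R_conv,in = 1/(4πr²h) = 1/(4π·0.447²·1200) = 3.319×10^-4 K/W
  R_carbon steel = (1/0.447 − 1/0.461)/(4πk) = 0.06794/(4π·45.8) = 1.180×10^-4 K/W
  R_fibreglass batt = (1/0.461 − 1/0.772)/(4πk) = 0.8739/(4π·0.0428) = 1.625 K/W
  R_cork board = (1/0.772 − 1/0.942)/(4πk) = 0.2338/(4π·0.0413) = 0.4504 K/W
ΣR = 3.319×10^-4 + 1.180×10^-4 + 1.625 + 0.4504 = 2.076 K/W
Q = ΔT/ΣR = (56.9 °C − 16.9 °C)/2.076 = 19.27 W
From the inner boundary to the fibreglass batt/cork board interface, ΣR_partial = 1.625 K/W.
T_interface = T_in − Q·ΣR_partial = 56.9 °C − (19.27)(1.625) = 25.6 °C

T = 25.6 °C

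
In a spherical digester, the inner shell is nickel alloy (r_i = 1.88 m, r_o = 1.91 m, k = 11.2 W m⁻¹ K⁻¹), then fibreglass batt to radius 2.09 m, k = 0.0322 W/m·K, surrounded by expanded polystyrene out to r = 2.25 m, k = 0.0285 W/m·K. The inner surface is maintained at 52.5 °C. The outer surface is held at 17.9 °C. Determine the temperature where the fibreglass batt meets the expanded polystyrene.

T = 33.8 °C

Treat each layer as a resistance in series:
  R_nickel alloy = (1/1.88 − 1/1.91)/(4πk) = 0.008355/(4π·11.2) = 5.936×10^-5 K/W
  R_fibreglass batt = (1/1.91 − 1/2.09)/(4πk) = 0.04509/(4π·0.0322) = 0.1114 K/W
  R_expanded polystyrene = (1/2.09 − 1/2.25)/(4πk) = 0.03402/(4π·0.0285) = 0.09500 K/W
ΣR = 5.936×10^-5 + 0.1114 + 0.09500 = 0.2065 K/W
Q = ΔT/ΣR = (52.5 °C − 17.9 °C)/0.2065 = 167.6 W
From the inner boundary to the fibreglass batt/expanded polystyrene interface, ΣR_partial = 0.1115 K/W.
T_interface = T_in − Q·ΣR_partial = 52.5 °C − (167.6)(0.1115) = 33.8 °C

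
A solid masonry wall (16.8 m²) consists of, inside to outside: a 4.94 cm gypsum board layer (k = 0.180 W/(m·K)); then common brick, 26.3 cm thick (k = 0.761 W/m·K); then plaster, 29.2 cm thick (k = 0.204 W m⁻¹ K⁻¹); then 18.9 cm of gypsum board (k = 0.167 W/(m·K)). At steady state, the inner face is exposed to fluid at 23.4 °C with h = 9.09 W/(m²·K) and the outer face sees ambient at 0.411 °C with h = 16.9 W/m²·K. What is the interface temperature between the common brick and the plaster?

Series thermal resistances, inner to outer:
  R_conv,in = 1/(hA) = 1/(9.09·16.8) = 0.006548 K/W
  R_gypsum board = L/(kA) = 0.0494/(0.180·16.8) = 0.01634 K/W
  R_common brick = L/(kA) = 0.263/(0.761·16.8) = 0.02057 K/W
  R_plaster = L/(kA) = 0.292/(0.204·16.8) = 0.08520 K/W
  R_gypsum board = L/(kA) = 0.189/(0.167·16.8) = 0.06737 K/W
  R_conv,out = 1/(hA) = 1/(16.9·16.8) = 0.003522 K/W
ΣR = 0.006548 + 0.01634 + 0.02057 + 0.08520 + 0.06737 + 0.003522 = 0.1996 K/W
Q = ΔT/ΣR = (23.4 °C − 0.411 °C)/0.1996 = 115.2 W
From the inner boundary to the common brick/plaster interface, ΣR_partial = 0.04346 K/W.
T_interface = T_in − Q·ΣR_partial = 23.4 °C − (115.2)(0.04346) = 18.4 °C

T = 18.4 °C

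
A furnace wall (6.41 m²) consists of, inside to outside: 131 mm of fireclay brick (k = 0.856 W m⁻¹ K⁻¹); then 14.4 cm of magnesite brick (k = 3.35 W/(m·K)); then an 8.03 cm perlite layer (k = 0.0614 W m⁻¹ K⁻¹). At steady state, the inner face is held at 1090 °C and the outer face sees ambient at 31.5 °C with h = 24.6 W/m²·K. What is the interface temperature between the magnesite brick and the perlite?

T = 956 °C

Series thermal resistances, inner to outer:
  R_fireclay brick = L/(kA) = 0.131/(0.856·6.41) = 0.02387 K/W
  R_magnesite brick = L/(kA) = 0.144/(3.35·6.41) = 0.006706 K/W
  R_perlite = L/(kA) = 0.0803/(0.0614·6.41) = 0.2040 K/W
  R_conv,out = 1/(hA) = 1/(24.6·6.41) = 0.006342 K/W
ΣR = 0.02387 + 0.006706 + 0.2040 + 0.006342 = 0.2409 K/W
Q = ΔT/ΣR = (1090 °C − 31.5 °C)/0.2409 = 4394 W
From the inner boundary to the magnesite brick/perlite interface, ΣR_partial = 0.03058 K/W.
T_interface = T_in − Q·ΣR_partial = 1090 °C − (4394)(0.03058) = 956 °C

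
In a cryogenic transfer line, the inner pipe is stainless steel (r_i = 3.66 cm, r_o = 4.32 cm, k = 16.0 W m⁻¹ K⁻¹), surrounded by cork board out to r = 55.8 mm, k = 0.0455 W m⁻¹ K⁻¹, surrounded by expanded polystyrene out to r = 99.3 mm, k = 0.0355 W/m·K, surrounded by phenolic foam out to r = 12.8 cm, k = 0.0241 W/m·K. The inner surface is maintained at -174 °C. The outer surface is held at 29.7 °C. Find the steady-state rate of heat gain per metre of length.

Treat each layer as a resistance in series:
  R'_stainless steel = ln(0.0432/0.0366)/(2πk) = 0.1658/(2π·16.0) = 0.001649 m·K/W
  R'_cork board = ln(0.0558/0.0432)/(2πk) = 0.2559/(2π·0.0455) = 0.8952 m·K/W
  R'_expanded polystyrene = ln(0.0993/0.0558)/(2πk) = 0.5764/(2π·0.0355) = 2.584 m·K/W
  R'_phenolic foam = ln(0.128/0.0993)/(2πk) = 0.2539/(2π·0.0241) = 1.677 m·K/W
ΣR = 0.001649 + 0.8952 + 2.584 + 1.677 = 5.158 m·K/W
Q' = ΔT/ΣR = (-174 °C − 29.7 °C)/5.158 = -39.5 W/m
(Negative Q' ⇒ heat flows inward; heat gain = 39.5 W/m.)

Q' = 39.5 W/m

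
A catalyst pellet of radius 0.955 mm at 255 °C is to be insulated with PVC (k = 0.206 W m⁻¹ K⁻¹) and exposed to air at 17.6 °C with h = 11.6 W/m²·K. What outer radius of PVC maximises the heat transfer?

r_cr = 3.55 cm

For a sphere, r_cr = 2k_ins/h = 2·0.206/11.6 = 0.0355 m = 3.55 cm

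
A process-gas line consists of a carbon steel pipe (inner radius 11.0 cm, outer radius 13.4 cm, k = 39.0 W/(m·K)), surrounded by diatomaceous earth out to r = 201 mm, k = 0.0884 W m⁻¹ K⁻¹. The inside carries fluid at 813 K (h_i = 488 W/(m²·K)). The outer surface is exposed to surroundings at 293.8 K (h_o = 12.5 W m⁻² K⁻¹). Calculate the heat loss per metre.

Treat each layer as a resistance in series:
  R'_conv,in = 1/(2πr h) = 1/(2π·0.110·488) = 0.002965 m·K/W
  R'_carbon steel = ln(0.134/0.110)/(2πk) = 0.1974/(2π·39.0) = 8.054×10^-4 m·K/W
  R'_diatomaceous earth = ln(0.201/0.134)/(2πk) = 0.4055/(2π·0.0884) = 0.7300 m·K/W
  R'_conv,out = 1/(2πr h) = 1/(2π·0.201·12.5) = 0.06335 m·K/W
ΣR = 0.002965 + 8.054×10^-4 + 0.7300 + 0.06335 = 0.7971 m·K/W
Q' = ΔT/ΣR = (813 K − 293.8 K)/0.7971 = 651 W/m

Q' = 651 W/m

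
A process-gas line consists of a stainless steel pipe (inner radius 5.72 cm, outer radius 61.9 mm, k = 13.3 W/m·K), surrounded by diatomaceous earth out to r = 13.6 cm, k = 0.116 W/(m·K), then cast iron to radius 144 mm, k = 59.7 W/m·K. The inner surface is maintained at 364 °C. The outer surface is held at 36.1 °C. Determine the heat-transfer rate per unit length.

Treat each layer as a resistance in series:
  R'_stainless steel = ln(0.0619/0.0572)/(2πk) = 0.07897/(2π·13.3) = 9.450×10^-4 m·K/W
  R'_diatomaceous earth = ln(0.136/0.0619)/(2πk) = 0.7871/(2π·0.116) = 1.080 m·K/W
  R'_cast iron = ln(0.144/0.136)/(2πk) = 0.05716/(2π·59.7) = 1.524×10^-4 m·K/W
ΣR = 9.450×10^-4 + 1.080 + 1.524×10^-4 = 1.081 m·K/W
Q' = ΔT/ΣR = (364 °C − 36.1 °C)/1.081 = 303 W/m

Q' = 303 W/m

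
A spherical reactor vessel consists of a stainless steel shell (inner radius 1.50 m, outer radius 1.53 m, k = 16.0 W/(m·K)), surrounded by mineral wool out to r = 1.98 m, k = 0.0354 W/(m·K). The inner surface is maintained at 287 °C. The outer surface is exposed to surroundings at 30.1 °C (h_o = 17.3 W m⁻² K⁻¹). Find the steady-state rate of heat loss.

Resistance network (inner→outer):
  R_stainless steel = (1/1.50 − 1/1.53)/(4πk) = 0.01307/(4π·16.0) = 6.501×10^-5 K/W
  R_mineral wool = (1/1.53 − 1/1.98)/(4πk) = 0.1485/(4π·0.0354) = 0.3339 K/W
  R_conv,out = 1/(4πr²h) = 1/(4π·1.98²·17.3) = 0.001173 K/W
ΣR = 6.501×10^-5 + 0.3339 + 0.001173 = 0.3351 K/W
Q = ΔT/ΣR = (287 °C − 30.1 °C)/0.3351 = 767 W

Q = 767 W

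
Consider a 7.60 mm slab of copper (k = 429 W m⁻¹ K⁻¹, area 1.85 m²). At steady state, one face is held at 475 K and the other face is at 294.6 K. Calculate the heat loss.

Q = 18800 kW

Q = kA·ΔT/L = 429 × 1.85 × |475 K − 294.6 K| / 0.00760 = 1.88×10^7 W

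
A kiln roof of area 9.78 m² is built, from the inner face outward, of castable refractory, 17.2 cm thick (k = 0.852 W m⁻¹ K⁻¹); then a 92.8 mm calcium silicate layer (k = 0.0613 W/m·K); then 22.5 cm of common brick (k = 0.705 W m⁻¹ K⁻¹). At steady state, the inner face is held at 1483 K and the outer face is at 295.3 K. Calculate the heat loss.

Series thermal resistances, inner to outer:
  R_castable refractory = L/(kA) = 0.172/(0.852·9.78) = 0.02064 K/W
  R_calcium silicate = L/(kA) = 0.0928/(0.0613·9.78) = 0.1548 K/W
  R_common brick = L/(kA) = 0.225/(0.705·9.78) = 0.03263 K/W
ΣR = 0.02064 + 0.1548 + 0.03263 = 0.2081 K/W
Q = ΔT/ΣR = (1483 K − 295.3 K)/0.2081 = 5710 W

Q = 5710 W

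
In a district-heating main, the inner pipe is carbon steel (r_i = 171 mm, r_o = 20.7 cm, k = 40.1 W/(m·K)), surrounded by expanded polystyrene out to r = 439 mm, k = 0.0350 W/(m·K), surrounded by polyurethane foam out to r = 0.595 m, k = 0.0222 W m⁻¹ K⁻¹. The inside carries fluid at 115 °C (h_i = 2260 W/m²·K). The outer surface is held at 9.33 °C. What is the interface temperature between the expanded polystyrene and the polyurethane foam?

Series thermal resistances, inner to outer:
  R'_conv,in = 1/(2πr h) = 1/(2π·0.171·2260) = 4.118×10^-4 m·K/W
  R'_carbon steel = ln(0.207/0.171)/(2πk) = 0.1911/(2π·40.1) = 7.583×10^-4 m·K/W
  R'_expanded polystyrene = ln(0.439/0.207)/(2πk) = 0.7518/(2π·0.0350) = 3.419 m·K/W
  R'_polyurethane foam = ln(0.595/0.439)/(2πk) = 0.3041/(2π·0.0222) = 2.180 m·K/W
ΣR = 4.118×10^-4 + 7.583×10^-4 + 3.419 + 2.180 = 5.600 m·K/W
Q' = ΔT/ΣR = (115 °C − 9.33 °C)/5.600 = 18.87 W/m
From the inner boundary to the expanded polystyrene/polyurethane foam interface, ΣR_partial = 3.420 m·K/W.
T_interface = T_in − Q'·ΣR_partial = 115 °C − (18.87)(3.420) = 50.5 °C

T = 50.5 °C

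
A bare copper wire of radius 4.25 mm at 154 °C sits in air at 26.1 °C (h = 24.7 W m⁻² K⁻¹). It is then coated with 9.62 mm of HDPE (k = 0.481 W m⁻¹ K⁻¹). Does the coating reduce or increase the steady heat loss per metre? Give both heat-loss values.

Critical radius for a cylinder: r_cr = k/h = 0.0195 m = 1.95 cm.
Outer radius after coating: r₂ = 0.00425 + 0.00962 = 0.01387 m.
Since r₁ < r_cr and r₂ ≤ r_cr, the coating moves toward the maximum at r_cr — heat loss rises.
Bare: R = 1/(2πr₁h) = 1.516 m·K/W; Q = 127.9/1.516 = 84.4 W/m.
Coated: R = R_cond + R_conv = 0.8559 m·K/W; Q = 127.9/0.8559 = 149 W/m.

increases: 84.4 → 149 W/m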